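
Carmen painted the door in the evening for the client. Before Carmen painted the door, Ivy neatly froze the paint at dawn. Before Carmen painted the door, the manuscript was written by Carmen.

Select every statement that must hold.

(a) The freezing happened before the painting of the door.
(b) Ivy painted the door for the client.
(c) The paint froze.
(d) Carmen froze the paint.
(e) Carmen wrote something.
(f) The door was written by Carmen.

(a) Entailed — the narrative places the freezing before the painting.
(b) Not entailed — the passage has Carmen painting the door, not Ivy.
(c) Entailed — 'Ivy froze the paint' is causative; it entails the inchoative 'the paint froze'.
(d) Not entailed — the passage has Ivy freezing the paint, not Carmen.
(e) Entailed — the original entails any weakening of itself; this just generalizes the patient.
(f) Not entailed — Carmen wrote the manuscript, not the door; the door belongs to the painting event.

(a), (c), (e)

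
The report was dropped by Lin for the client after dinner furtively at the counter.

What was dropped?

the report

'the report' marks the patient of the dropping event.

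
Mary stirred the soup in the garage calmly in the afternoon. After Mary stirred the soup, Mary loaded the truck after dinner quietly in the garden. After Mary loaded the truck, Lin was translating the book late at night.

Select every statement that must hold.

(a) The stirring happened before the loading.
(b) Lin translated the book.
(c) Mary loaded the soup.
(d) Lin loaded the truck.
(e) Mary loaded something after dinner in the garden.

(a) Entailed — the narrative places the stirring before the loading.
(b) Not entailed — 'was translating' is progressive on an accomplishment; it does not entail the completed 'translated'.
(c) Not entailed — Mary loaded the truck, not the soup; the soup belongs to the stirring event.
(d) Not entailed — the passage has Mary loading the truck, not Lin.
(e) Entailed — this follows by dropping conjuncts from the loading event's description.

(a), (e)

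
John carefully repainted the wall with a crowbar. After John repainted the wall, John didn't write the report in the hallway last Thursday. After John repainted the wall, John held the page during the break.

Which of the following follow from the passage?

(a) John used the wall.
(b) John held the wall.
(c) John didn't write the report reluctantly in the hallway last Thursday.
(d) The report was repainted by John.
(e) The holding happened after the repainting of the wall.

(c), (e)

(a) Not entailed — the wall is the patient, not an instrument — John used a crowbar.
(b) Not entailed — John held the page, not the wall; the wall belongs to the repainting event.
(c) Entailed — under negation, adding a further restriction is entailed: if no such writing event occurred, none occurred reluctantly either.
(d) Not entailed — John repainted the wall, not the report; the report belongs to the writing event.
(e) Entailed — the narrative places the repainting before the holding.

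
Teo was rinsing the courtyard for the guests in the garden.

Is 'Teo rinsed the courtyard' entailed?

yes

'rinse' is atelic; if Teo was rinsing the courtyard, then Teo rinsed the courtyard (for some time).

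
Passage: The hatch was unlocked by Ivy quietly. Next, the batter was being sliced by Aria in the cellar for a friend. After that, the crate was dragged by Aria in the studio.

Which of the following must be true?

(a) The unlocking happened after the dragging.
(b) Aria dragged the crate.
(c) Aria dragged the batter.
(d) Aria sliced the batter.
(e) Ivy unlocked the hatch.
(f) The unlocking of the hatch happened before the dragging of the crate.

(b), (e), (f)

(a) Not entailed — the narrative places the unlocking before the dragging, not after.
(b) Entailed — dropping 'in the studio' leaves a sub-description the original still satisfies.
(c) Not entailed — Aria dragged the crate, not the batter; the batter belongs to the slicing event.
(d) Not entailed — 'was slicing' is progressive on an accomplishment; it does not entail the completed 'sliced'.
(e) Entailed — dropping 'quietly' leaves a sub-description the original still satisfies.
(f) Entailed — the narrative places the unlocking before the dragging.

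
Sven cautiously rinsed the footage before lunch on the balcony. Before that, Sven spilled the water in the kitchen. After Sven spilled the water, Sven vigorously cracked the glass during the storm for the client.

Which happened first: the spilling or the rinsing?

The connectives place the spilling before the rinsing.

the spilling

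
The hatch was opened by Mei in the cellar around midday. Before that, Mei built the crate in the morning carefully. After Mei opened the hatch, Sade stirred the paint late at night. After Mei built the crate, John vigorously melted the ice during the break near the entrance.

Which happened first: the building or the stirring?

The connectives place the building before the stirring.

the building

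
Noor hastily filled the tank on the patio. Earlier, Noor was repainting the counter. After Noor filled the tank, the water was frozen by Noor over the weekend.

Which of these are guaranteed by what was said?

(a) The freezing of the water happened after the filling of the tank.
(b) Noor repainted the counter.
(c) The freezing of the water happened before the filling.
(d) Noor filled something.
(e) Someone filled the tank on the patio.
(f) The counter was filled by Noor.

(a) Entailed — the narrative places the filling before the freezing.
(b) Not entailed — 'was repainting' is progressive on an accomplishment; it does not entail the completed 'repainted'.
(c) Not entailed — the narrative places the filling before the freezing, not after.
(d) Entailed — every conjunct here is already in the original filling event.
(e) Entailed — every conjunct here is already in the original filling event.
(f) Not entailed — Noor filled the tank, not the counter; the counter belongs to the repainting event.

(a), (d), (e)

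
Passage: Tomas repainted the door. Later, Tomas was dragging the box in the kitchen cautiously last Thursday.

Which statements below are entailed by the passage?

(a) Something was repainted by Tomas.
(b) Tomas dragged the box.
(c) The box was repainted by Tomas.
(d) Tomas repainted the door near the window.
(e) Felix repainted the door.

(a) Entailed — every conjunct here is already in the original repainting event.
(b) Entailed — 'drag' is an activity; 'was dragging' entails that some dragging happened, so 'dragged' holds.
(c) Not entailed — Tomas repainted the door, not the box; the box belongs to the dragging event.
(d) Not entailed — 'near the window' adds information not in the original event.
(e) Not entailed — the passage has Tomas repainting the door, not Felix.

(a), (b)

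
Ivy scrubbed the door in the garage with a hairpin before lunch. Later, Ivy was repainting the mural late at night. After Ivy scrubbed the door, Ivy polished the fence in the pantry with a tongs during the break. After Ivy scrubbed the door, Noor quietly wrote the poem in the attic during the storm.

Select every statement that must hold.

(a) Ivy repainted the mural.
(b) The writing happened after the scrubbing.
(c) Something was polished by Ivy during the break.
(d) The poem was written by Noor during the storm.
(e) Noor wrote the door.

(a) Not entailed — 'was repainting' is progressive on an accomplishment; it does not entail the completed 'repainted'.
(b) Entailed — the narrative places the scrubbing before the writing.
(c) Entailed — dropping 'in the pantry', 'with a tongs' and generalizing the patient leaves a sub-description the original still satisfies.
(d) Entailed — every conjunct here is already in the original writing event.
(e) Not entailed — Noor wrote the poem, not the door; the door belongs to the scrubbing event.

(b), (c), (d)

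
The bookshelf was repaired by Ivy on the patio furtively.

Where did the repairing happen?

'on the patio' marks the location of the repairing event.

on the patio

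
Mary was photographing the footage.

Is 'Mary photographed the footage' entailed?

no

'was photographing' is progressive; for an accomplishment like 'photograph the footage', it doesn't entail completion.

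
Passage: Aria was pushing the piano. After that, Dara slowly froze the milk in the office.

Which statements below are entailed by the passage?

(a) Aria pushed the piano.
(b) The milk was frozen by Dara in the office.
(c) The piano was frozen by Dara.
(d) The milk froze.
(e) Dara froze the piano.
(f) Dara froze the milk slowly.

(a), (b), (d), (f)

(a) Entailed — 'push' is an activity; 'was pushing' entails that some pushing happened, so 'pushed' holds.
(b) Entailed — dropping 'slowly' leaves a sub-description the original still satisfies.
(c) Not entailed — Dara froze the milk, not the piano; the piano belongs to the pushing event.
(d) Entailed — 'Dara froze the milk' is causative; it entails the inchoative 'the milk froze'.
(e) Not entailed — Dara froze the milk, not the piano; the piano belongs to the pushing event.
(f) Entailed — every conjunct here is already in the original freezing event.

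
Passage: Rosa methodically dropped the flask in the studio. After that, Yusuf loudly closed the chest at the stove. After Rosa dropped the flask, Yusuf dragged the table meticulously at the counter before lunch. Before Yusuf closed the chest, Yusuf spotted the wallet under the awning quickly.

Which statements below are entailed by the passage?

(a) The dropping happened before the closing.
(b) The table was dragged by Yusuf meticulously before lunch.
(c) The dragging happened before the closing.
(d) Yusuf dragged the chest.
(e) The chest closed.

(a) Entailed — the narrative places the dropping before the closing.
(b) Entailed — this follows by dropping conjuncts from the dragging event's description.
(c) Not entailed — the narrative doesn't order the dragging relative to the closing.
(d) Not entailed — Yusuf dragged the table, not the chest; the chest belongs to the closing event.
(e) Entailed — 'Yusuf closed the chest' is causative; it entails the inchoative 'the chest closed'.

(a), (b), (e)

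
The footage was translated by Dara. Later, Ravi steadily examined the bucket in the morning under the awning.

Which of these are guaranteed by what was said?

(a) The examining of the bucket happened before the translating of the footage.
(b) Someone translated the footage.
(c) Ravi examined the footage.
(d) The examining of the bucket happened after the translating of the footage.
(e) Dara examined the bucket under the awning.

(a) Not entailed — the narrative places the translating before the examining, not after.
(b) Entailed — this follows by dropping conjuncts from the translating event's description.
(c) Not entailed — Ravi examined the bucket, not the footage; the footage belongs to the translating event.
(d) Entailed — the narrative places the translating before the examining.
(e) Not entailed — the passage has Ravi examining the bucket, not Dara.

(b), (d)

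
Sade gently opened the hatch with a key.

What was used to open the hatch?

'with a key' marks the instrument of the opening event.

a key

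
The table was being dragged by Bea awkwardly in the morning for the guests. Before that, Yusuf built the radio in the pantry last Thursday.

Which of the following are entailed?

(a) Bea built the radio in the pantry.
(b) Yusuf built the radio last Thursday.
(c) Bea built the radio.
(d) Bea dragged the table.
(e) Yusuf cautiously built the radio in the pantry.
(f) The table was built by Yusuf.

(a) Not entailed — the passage has Yusuf building the radio, not Bea.
(b) Entailed — this follows by dropping conjuncts from the building event's description.
(c) Not entailed — the passage has Yusuf building the radio, not Bea.
(d) Entailed — 'drag' is an activity; 'was dragging' entails that some dragging happened, so 'dragged' holds.
(e) Not entailed — 'cautiously' adds information not in the original event.
(f) Not entailed — Yusuf built the radio, not the table; the table belongs to the dragging event.

(b), (d)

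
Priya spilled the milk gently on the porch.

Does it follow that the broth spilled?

no

Nothing is said about any broth; only the milk is affected.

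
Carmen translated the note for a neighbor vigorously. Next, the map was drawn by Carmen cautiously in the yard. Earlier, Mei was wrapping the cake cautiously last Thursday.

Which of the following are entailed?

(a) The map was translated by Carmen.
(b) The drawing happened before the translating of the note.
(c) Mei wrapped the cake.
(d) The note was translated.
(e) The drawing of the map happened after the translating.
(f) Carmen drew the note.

(d), (e)

(a) Not entailed — Carmen translated the note, not the map; the map belongs to the drawing event.
(b) Not entailed — the narrative places the translating before the drawing, not after.
(c) Not entailed — 'was wrapping' is progressive on an accomplishment; it does not entail the completed 'wrapped'.
(d) Entailed — every conjunct here is already in the original translating event.
(e) Entailed — the narrative places the translating before the drawing.
(f) Not entailed — Carmen drew the map, not the note; the note belongs to the translating event.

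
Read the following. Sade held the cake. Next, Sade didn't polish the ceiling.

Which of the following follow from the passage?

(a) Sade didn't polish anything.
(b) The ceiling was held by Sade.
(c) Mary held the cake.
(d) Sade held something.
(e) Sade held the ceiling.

(d)

(a) Not entailed — the original only denies this specific event; Sade may have polished something else.
(b) Not entailed — Sade held the cake, not the ceiling; the ceiling belongs to the polishing event.
(c) Not entailed — the passage has Sade holding the cake, not Mary.
(d) Entailed — the original entails any weakening of itself; this just generalizes the patient.
(e) Not entailed — Sade held the cake, not the ceiling; the ceiling belongs to the polishing event.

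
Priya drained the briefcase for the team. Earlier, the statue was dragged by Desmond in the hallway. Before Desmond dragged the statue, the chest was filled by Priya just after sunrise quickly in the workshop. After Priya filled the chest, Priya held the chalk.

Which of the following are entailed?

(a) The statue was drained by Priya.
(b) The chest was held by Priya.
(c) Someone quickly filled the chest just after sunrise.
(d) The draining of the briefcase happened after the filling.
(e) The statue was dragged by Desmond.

(a) Not entailed — Priya drained the briefcase, not the statue; the statue belongs to the dragging event.
(b) Not entailed — Priya held the chalk, not the chest; the chest belongs to the filling event.
(c) Entailed — the original entails any weakening of itself; this just drops 'in the workshop' and generalizes the agent.
(d) Entailed — the narrative places the filling before the draining.
(e) Entailed — every conjunct here is already in the original dragging event.

(c), (d), (e)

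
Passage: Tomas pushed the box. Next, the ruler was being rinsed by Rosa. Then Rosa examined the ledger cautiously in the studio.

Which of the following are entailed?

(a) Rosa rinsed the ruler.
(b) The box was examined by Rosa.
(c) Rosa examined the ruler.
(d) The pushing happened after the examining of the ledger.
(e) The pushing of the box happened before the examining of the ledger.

(a) Entailed — 'rinse' is an activity; 'was rinsing' entails that some rinsing happened, so 'rinsed' holds.
(b) Not entailed — Rosa examined the ledger, not the box; the box belongs to the pushing event.
(c) Not entailed — Rosa examined the ledger, not the ruler; the ruler belongs to the rinsing event.
(d) Not entailed — the narrative places the pushing before the examining, not after.
(e) Entailed — the narrative places the pushing before the examining.

(a), (e)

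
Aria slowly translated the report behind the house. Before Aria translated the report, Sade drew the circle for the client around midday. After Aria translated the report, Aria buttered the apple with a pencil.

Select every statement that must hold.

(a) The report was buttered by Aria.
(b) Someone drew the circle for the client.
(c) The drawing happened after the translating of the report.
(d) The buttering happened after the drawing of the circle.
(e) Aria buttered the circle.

(b), (d)

(a) Not entailed — Aria buttered the apple, not the report; the report belongs to the translating event.
(b) Entailed — every conjunct here is already in the original drawing event.
(c) Not entailed — the narrative places the drawing before the translating, not after.
(d) Entailed — the narrative places the drawing before the buttering.
(e) Not entailed — Aria buttered the apple, not the circle; the circle belongs to the drawing event.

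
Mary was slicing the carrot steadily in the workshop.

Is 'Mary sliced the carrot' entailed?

'was slicing' is progressive; for an accomplishment like 'slice the carrot', it doesn't entail completion.

no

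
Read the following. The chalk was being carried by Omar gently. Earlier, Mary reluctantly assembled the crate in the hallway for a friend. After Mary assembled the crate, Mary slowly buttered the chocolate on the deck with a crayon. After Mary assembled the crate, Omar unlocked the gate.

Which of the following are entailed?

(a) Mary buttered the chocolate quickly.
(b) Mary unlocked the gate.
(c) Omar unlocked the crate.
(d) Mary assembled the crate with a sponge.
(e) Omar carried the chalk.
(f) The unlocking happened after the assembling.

(e), (f)

(a) Not entailed — 'quickly' adds a manner not in (and inconsistent with) the original.
(b) Not entailed — the passage has Omar unlocking the gate, not Mary.
(c) Not entailed — Omar unlocked the gate, not the crate; the crate belongs to the assembling event.
(d) Not entailed — 'with a sponge' adds information not in the original event.
(e) Entailed — 'carry' is an activity; 'was carrying' entails that some carrying happened, so 'carried' holds.
(f) Entailed — the narrative places the assembling before the unlocking.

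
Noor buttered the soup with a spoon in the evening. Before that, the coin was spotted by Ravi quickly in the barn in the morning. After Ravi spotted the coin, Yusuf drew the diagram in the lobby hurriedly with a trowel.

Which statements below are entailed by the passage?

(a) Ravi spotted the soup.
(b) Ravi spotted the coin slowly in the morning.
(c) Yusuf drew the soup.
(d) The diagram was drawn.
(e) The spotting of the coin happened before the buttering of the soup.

(a) Not entailed — Ravi spotted the coin, not the soup; the soup belongs to the buttering event.
(b) Not entailed — 'slowly' adds a manner not in (and inconsistent with) the original.
(c) Not entailed — Yusuf drew the diagram, not the soup; the soup belongs to the buttering event.
(d) Entailed — the original entails any weakening of itself; this just drops 'in the lobby', 'with a trowel', 'hurriedly' and generalizes the agent.
(e) Entailed — the narrative places the spotting before the buttering.

(d), (e)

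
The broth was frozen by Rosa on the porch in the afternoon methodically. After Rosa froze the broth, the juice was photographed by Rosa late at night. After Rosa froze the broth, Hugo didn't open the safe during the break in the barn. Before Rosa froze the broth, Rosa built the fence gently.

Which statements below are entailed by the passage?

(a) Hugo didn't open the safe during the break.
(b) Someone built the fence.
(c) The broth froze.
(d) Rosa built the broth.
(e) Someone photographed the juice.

(b), (c), (e)

(a) Not entailed — dropping 'in the barn' under negation is not valid — the original leaves open that Hugo opened the safe some other way.
(b) Entailed — this follows by dropping conjuncts from the building event's description.
(c) Entailed — 'Rosa froze the broth' is causative; it entails the inchoative 'the broth froze'.
(d) Not entailed — Rosa built the fence, not the broth; the broth belongs to the freezing event.
(e) Entailed — dropping 'late at night' and generalizing the agent leaves a sub-description the original still satisfies.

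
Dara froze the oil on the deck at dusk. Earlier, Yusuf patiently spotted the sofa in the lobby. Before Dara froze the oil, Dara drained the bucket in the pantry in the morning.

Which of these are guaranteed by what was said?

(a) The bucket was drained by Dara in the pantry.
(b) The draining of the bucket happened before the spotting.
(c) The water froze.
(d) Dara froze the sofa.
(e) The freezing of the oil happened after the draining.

(a) Entailed — this follows by dropping conjuncts from the draining event's description.
(b) Not entailed — the narrative doesn't order the draining relative to the spotting.
(c) Not entailed — the oil is what froze, not the water.
(d) Not entailed — Dara froze the oil, not the sofa; the sofa belongs to the spotting event.
(e) Entailed — the narrative places the draining before the freezing.

(a), (e)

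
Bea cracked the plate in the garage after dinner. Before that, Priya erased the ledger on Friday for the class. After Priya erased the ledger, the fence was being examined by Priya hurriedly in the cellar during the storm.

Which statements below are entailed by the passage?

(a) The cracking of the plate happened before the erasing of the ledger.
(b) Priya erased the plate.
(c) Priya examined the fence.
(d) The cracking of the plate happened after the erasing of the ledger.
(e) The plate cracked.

(a) Not entailed — the narrative places the erasing before the cracking, not after.
(b) Not entailed — Priya erased the ledger, not the plate; the plate belongs to the cracking event.
(c) Entailed — 'examine' is an activity; 'was examining' entails that some examining happened, so 'examined' holds.
(d) Entailed — the narrative places the erasing before the cracking.
(e) Entailed — 'Bea cracked the plate' is causative; it entails the inchoative 'the plate cracked'.

(c), (d), (e)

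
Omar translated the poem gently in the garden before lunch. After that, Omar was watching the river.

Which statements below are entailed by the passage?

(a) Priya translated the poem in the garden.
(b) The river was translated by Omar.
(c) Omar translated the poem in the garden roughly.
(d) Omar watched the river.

(a) Not entailed — the passage has Omar translating the poem, not Priya.
(b) Not entailed — Omar translated the poem, not the river; the river belongs to the watching event.
(c) Not entailed — 'roughly' adds a manner not in (and inconsistent with) the original.
(d) Entailed — 'watch' is an activity; 'was watching' entails that some watching happened, so 'watched' holds.

(d)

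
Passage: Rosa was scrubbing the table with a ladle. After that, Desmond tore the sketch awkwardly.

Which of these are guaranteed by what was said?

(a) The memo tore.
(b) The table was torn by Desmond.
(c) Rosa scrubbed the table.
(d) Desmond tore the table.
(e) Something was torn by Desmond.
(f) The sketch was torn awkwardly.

(c), (e), (f)

(a) Not entailed — the sketch is what tore, not the memo.
(b) Not entailed — Desmond tore the sketch, not the table; the table belongs to the scrubbing event.
(c) Entailed — 'scrub' is an activity; 'was scrubbing' entails that some scrubbing happened, so 'scrubbed' holds.
(d) Not entailed — Desmond tore the sketch, not the table; the table belongs to the scrubbing event.
(e) Entailed — this follows by dropping conjuncts from the tearing event's description.
(f) Entailed — every conjunct here is already in the original tearing event.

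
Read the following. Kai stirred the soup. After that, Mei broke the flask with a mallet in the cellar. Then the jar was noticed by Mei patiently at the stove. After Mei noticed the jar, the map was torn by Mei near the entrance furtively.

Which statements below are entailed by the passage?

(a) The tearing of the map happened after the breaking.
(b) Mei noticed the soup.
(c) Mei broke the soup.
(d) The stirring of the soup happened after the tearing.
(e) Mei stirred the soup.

(a) Entailed — the narrative places the breaking before the tearing.
(b) Not entailed — Mei noticed the jar, not the soup; the soup belongs to the stirring event.
(c) Not entailed — Mei broke the flask, not the soup; the soup belongs to the stirring event.
(d) Not entailed — the narrative places the stirring before the tearing, not after.
(e) Not entailed — the passage has Kai stirring the soup, not Mei.

(a)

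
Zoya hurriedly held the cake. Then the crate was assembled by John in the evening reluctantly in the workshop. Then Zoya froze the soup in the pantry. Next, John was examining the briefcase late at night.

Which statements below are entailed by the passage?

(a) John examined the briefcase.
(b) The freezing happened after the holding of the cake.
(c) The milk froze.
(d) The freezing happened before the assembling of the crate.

(a), (b)

(a) Entailed — 'examine' is an activity; 'was examining' entails that some examining happened, so 'examined' holds.
(b) Entailed — the narrative places the holding before the freezing.
(c) Not entailed — the soup is what froze, not the milk.
(d) Not entailed — the narrative places the assembling before the freezing, not after.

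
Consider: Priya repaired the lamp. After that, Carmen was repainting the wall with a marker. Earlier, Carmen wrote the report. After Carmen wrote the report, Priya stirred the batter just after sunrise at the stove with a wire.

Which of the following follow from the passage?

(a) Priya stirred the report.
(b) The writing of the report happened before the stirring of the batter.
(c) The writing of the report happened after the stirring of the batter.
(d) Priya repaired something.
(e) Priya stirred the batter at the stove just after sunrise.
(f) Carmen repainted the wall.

(a) Not entailed — Priya stirred the batter, not the report; the report belongs to the writing event.
(b) Entailed — the narrative places the writing before the stirring.
(c) Not entailed — the narrative places the writing before the stirring, not after.
(d) Entailed — this follows by dropping conjuncts from the repairing event's description.
(e) Entailed — the original entails any weakening of itself; this just drops 'with a wire'.
(f) Not entailed — 'was repainting' is progressive on an accomplishment; it does not entail the completed 'repainted'.

(b), (d), (e)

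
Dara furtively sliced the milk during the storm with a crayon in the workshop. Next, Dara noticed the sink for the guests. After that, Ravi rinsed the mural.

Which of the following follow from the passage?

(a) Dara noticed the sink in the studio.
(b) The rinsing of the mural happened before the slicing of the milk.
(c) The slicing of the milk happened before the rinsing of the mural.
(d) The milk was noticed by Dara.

(a) Not entailed — 'in the studio' adds information not in the original event.
(b) Not entailed — the narrative places the slicing before the rinsing, not after.
(c) Entailed — the narrative places the slicing before the rinsing.
(d) Not entailed — Dara noticed the sink, not the milk; the milk belongs to the slicing event.

(c)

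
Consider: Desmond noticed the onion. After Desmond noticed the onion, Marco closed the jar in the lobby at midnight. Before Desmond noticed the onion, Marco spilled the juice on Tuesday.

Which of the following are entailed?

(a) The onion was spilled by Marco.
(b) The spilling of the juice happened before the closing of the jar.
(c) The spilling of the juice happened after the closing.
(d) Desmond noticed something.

(b), (d)

(a) Not entailed — Marco spilled the juice, not the onion; the onion belongs to the noticing event.
(b) Entailed — the narrative places the spilling before the closing.
(c) Not entailed — the narrative places the spilling before the closing, not after.
(d) Entailed — every conjunct here is already in the original noticing event.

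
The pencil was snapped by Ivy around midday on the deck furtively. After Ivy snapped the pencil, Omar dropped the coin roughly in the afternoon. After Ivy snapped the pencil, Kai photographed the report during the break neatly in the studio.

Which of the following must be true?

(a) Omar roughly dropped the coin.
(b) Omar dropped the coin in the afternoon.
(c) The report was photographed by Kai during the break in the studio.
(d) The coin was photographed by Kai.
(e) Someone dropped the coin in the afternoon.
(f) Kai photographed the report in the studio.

(a) Entailed — the original entails any weakening of itself; this just drops 'in the afternoon'.
(b) Entailed — dropping 'roughly' leaves a sub-description the original still satisfies.
(c) Entailed — dropping 'neatly' leaves a sub-description the original still satisfies.
(d) Not entailed — Kai photographed the report, not the coin; the coin belongs to the dropping event.
(e) Entailed — this follows by dropping conjuncts from the dropping event's description.
(f) Entailed — the original entails any weakening of itself; this just drops 'during the break', 'neatly'.

(a), (b), (c), (e), (f)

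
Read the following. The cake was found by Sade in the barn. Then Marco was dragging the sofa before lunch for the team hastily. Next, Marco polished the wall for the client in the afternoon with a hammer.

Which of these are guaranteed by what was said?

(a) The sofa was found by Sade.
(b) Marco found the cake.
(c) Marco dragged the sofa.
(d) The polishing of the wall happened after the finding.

(a) Not entailed — Sade found the cake, not the sofa; the sofa belongs to the dragging event.
(b) Not entailed — the passage has Sade finding the cake, not Marco.
(c) Entailed — 'drag' is an activity; 'was dragging' entails that some dragging happened, so 'dragged' holds.
(d) Entailed — the narrative places the finding before the polishing.

(c), (d)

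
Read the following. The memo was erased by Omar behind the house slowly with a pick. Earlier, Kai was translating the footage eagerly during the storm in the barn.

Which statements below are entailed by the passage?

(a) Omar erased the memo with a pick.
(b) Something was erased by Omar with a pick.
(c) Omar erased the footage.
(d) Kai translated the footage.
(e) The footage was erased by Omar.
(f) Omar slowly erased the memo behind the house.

(a) Entailed — this follows by dropping conjuncts from the erasing event's description.
(b) Entailed — the original entails any weakening of itself; this just drops 'slowly', 'behind the house' and generalizes the patient.
(c) Not entailed — Omar erased the memo, not the footage; the footage belongs to the translating event.
(d) Not entailed — 'was translating' is progressive on an accomplishment; it does not entail the completed 'translated'.
(e) Not entailed — Omar erased the memo, not the footage; the footage belongs to the translating event.
(f) Entailed — this follows by dropping conjuncts from the erasing event's description.

(a), (b), (f)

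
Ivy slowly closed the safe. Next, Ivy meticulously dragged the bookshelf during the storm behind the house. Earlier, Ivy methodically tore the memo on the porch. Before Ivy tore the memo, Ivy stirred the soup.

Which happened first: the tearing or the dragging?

the tearing

The connectives place the tearing before the dragging.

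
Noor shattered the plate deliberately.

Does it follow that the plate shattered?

'Noor shattered the plate' is the causative; it entails the inchoative 'the plate shattered'.

yes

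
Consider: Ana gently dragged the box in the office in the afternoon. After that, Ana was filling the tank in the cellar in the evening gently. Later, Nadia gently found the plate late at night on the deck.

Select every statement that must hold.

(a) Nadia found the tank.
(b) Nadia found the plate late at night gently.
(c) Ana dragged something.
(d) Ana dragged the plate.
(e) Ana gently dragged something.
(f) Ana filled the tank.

(b), (c), (e)

(a) Not entailed — Nadia found the plate, not the tank; the tank belongs to the filling event.
(b) Entailed — this follows by dropping conjuncts from the finding event's description.
(c) Entailed — the original entails any weakening of itself; this just drops 'in the office', 'in the afternoon', 'gently' and generalizes the patient.
(d) Not entailed — Ana dragged the box, not the plate; the plate belongs to the finding event.
(e) Entailed — dropping 'in the office', 'in the afternoon' and generalizing the patient leaves a sub-description the original still satisfies.
(f) Not entailed — 'was filling' is progressive on an accomplishment; it does not entail the completed 'filled'.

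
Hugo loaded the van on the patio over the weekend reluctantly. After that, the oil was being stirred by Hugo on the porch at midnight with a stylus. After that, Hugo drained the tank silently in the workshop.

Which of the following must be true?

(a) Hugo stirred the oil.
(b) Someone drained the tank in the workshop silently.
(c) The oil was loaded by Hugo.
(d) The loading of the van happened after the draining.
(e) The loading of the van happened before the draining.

(a) Entailed — 'stir' is an activity; 'was stirring' entails that some stirring happened, so 'stirred' holds.
(b) Entailed — this follows by dropping conjuncts from the draining event's description.
(c) Not entailed — Hugo loaded the van, not the oil; the oil belongs to the stirring event.
(d) Not entailed — the narrative places the loading before the draining, not after.
(e) Entailed — the narrative places the loading before the draining.

(a), (b), (e)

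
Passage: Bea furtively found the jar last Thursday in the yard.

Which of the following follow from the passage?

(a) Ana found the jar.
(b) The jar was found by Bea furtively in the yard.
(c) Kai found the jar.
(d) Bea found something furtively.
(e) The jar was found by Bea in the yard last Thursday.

(a) Not entailed — the passage has Bea finding the jar, not Ana.
(b) Entailed — dropping 'last Thursday' leaves a sub-description the original still satisfies.
(c) Not entailed — the passage has Bea finding the jar, not Kai.
(d) Entailed — dropping 'in the yard', 'last Thursday' and generalizing the patient leaves a sub-description the original still satisfies.
(e) Entailed — this follows by dropping conjuncts from the finding event's description.

(b), (d), (e)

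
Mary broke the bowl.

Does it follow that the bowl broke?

yes

'Mary broke the bowl' is the causative; it entails the inchoative 'the bowl broke'.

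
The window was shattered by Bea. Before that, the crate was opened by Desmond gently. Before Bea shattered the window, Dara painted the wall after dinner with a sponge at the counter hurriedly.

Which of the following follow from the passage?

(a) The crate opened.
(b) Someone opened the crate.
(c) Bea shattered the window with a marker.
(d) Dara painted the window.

(a) Entailed — 'Desmond opened the crate' is causative; it entails the inchoative 'the crate opened'.
(b) Entailed — this follows by dropping conjuncts from the opening event's description.
(c) Not entailed — 'with a marker' adds information not in the original event.
(d) Not entailed — Dara painted the wall, not the window; the window belongs to the shattering event.

(a), (b)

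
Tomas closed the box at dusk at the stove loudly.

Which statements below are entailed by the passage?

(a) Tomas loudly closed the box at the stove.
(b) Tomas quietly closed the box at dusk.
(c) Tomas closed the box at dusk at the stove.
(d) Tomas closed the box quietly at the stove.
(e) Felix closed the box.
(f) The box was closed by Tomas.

(a), (c), (f)

(a) Entailed — dropping 'at dusk' leaves a sub-description the original still satisfies.
(b) Not entailed — 'quietly' adds a manner not in (and inconsistent with) the original.
(c) Entailed — the original entails any weakening of itself; this just drops 'loudly'.
(d) Not entailed — 'quietly' adds a manner not in (and inconsistent with) the original.
(e) Not entailed — the passage has Tomas closing the box, not Felix.
(f) Entailed — dropping 'at the stove', 'loudly', 'at dusk' leaves a sub-description the original still satisfies.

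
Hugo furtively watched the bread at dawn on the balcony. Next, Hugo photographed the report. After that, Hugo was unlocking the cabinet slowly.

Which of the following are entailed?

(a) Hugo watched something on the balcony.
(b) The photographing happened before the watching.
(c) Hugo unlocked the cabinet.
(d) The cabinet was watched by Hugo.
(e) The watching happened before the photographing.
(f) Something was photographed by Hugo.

(a) Entailed — the original entails any weakening of itself; this just drops 'at dawn', 'furtively' and generalizes the patient.
(b) Not entailed — the narrative places the watching before the photographing, not after.
(c) Not entailed — 'was unlocking' is progressive on an accomplishment; it does not entail the completed 'unlocked'.
(d) Not entailed — Hugo watched the bread, not the cabinet; the cabinet belongs to the unlocking event.
(e) Entailed — the narrative places the watching before the photographing.
(f) Entailed — generalizing the patient leaves a sub-description the original still satisfies.

(a), (e), (f)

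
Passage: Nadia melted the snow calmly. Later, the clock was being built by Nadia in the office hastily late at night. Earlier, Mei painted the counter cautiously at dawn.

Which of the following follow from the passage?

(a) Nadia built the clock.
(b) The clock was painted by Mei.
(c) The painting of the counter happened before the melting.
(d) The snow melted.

(d)

(a) Not entailed — 'was building' is progressive on an accomplishment; it does not entail the completed 'built'.
(b) Not entailed — Mei painted the counter, not the clock; the clock belongs to the building event.
(c) Not entailed — the narrative doesn't order the painting relative to the melting.
(d) Entailed — 'Nadia melted the snow' is causative; it entails the inchoative 'the snow melted'.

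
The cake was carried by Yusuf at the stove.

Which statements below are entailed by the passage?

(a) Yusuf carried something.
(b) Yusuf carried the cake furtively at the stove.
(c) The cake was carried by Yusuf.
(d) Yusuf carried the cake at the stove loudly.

(a) Entailed — this follows by dropping conjuncts from the carrying event's description.
(b) Not entailed — 'furtively' adds information not in the original event.
(c) Entailed — every conjunct here is already in the original carrying event.
(d) Not entailed — 'loudly' adds information not in the original event.

(a), (c)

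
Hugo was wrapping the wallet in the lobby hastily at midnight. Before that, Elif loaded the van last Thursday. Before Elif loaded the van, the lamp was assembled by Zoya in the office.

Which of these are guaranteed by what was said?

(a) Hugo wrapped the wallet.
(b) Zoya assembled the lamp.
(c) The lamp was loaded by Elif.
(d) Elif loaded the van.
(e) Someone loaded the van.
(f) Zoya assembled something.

(b), (d), (e), (f)

(a) Not entailed — 'was wrapping' is progressive on an accomplishment; it does not entail the completed 'wrapped'.
(b) Entailed — dropping 'in the office' leaves a sub-description the original still satisfies.
(c) Not entailed — Elif loaded the van, not the lamp; the lamp belongs to the assembling event.
(d) Entailed — dropping 'last Thursday' leaves a sub-description the original still satisfies.
(e) Entailed — this follows by dropping conjuncts from the loading event's description.
(f) Entailed — dropping 'in the office' and generalizing the patient leaves a sub-description the original still satisfies.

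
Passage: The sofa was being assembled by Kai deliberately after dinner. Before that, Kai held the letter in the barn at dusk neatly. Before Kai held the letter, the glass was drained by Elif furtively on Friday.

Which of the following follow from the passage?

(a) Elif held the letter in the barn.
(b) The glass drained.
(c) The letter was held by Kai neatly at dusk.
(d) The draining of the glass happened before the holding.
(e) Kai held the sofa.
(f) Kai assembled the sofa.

(a) Not entailed — the passage has Kai holding the letter, not Elif.
(b) Entailed — 'Elif drained the glass' is causative; it entails the inchoative 'the glass drained'.
(c) Entailed — this follows by dropping conjuncts from the holding event's description.
(d) Entailed — the narrative places the draining before the holding.
(e) Not entailed — Kai held the letter, not the sofa; the sofa belongs to the assembling event.
(f) Not entailed — 'was assembling' is progressive on an accomplishment; it does not entail the completed 'assembled'.

(b), (c), (d)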